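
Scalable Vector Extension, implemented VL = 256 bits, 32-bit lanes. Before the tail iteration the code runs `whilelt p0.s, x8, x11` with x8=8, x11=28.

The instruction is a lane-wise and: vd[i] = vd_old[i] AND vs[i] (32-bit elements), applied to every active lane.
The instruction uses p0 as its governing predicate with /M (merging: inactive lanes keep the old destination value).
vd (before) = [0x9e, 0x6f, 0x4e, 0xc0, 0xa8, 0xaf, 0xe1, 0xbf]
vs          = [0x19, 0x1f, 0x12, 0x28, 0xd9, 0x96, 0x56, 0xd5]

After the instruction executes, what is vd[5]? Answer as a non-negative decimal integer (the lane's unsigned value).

vd[5] = 134

256-bit reg / 32-bit elem → 8 lanes
whilelt: lane j active iff 8+j < 28 → j < 20 → 8 active
[0] and(0x9e,0x19) = 0x18
[1] and(0x6f,0x1f) = 0x0f
[2] and(0x4e,0x12) = 0x02
[3] and(0xc0,0x28) = 0x00
[4] and(0xa8,0xd9) = 0x88
[5] and(0xaf,0x96) = 0x86
[6] and(0xe1,0x56) = 0x40
[7] and(0xbf,0xd5) = 0x95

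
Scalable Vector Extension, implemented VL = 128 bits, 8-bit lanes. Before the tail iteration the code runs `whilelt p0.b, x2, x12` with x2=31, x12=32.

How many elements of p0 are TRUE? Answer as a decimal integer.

vl = 1

128-bit reg / 8-bit elem → 16 lanes
active while 31+j < 32, i.e. j ∈ [0,1) capped at 16 ⇒ 1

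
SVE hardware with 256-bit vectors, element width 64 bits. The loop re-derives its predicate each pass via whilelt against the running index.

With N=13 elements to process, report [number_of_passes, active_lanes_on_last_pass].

register lanes = 256/64 = 4
N=13: ⌈13/4⌉ = 4 iters; last vl = 13 − 3×4 = 1

[iterations, last_vl] = [4, 1]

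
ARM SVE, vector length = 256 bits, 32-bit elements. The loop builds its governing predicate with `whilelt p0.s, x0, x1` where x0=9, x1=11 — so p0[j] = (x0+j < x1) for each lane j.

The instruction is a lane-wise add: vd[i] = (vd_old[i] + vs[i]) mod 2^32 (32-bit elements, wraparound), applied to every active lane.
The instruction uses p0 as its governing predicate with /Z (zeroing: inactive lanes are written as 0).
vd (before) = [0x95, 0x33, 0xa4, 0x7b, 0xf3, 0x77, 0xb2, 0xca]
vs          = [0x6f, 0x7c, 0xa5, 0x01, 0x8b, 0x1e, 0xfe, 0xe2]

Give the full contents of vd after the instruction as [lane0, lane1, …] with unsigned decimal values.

vd = [260, 175, 0, 0, 0, 0, 0, 0]

lane count: 256 div 32 = 8
active while 9+j < 11, i.e. j ∈ [0,2) capped at 8 ⇒ 2
vd[0] add(0x95,0x6f) -> 0x104
vd[1] add(0x33,0x7c) -> 0xaf
vd[2] tail/zero -> 0x00
vd[3] tail/zero -> 0x00
vd[4] tail/zero -> 0x00
vd[5] tail/zero -> 0x00
vd[6] tail/zero -> 0x00
vd[7] tail/zero -> 0x00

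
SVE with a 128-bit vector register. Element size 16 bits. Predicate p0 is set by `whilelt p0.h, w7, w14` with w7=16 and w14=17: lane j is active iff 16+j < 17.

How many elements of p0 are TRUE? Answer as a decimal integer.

vl = 1

lane count: 128 div 16 = 8
p0[j] = (16+j < 17); true for j=0..0 → 1 lanes set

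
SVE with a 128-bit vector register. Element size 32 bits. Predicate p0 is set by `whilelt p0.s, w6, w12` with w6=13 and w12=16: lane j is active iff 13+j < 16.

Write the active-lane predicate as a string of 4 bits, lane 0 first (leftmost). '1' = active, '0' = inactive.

register lanes = 128/32 = 4
active while 13+j < 16, i.e. j ∈ [0,3) capped at 4 ⇒ 3
bits (lane 0 leftmost): 1110

predicate = 1110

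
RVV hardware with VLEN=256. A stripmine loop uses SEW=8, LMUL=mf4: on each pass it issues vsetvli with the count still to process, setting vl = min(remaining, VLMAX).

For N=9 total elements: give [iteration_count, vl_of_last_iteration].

[iterations, last_vl] = [2, 1]

VLMAX = (256 × 1/4) / 8 = 8 lanes
9 elements at 8/iter → 2 passes, remainder 1 on the last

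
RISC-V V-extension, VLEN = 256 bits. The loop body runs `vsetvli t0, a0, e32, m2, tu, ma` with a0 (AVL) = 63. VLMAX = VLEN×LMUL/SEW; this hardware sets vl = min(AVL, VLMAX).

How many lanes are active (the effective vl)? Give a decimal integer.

vl = 16

lanes per group: 256·2/32 = 16
AVL=63 > VLMAX=16, so vl = 16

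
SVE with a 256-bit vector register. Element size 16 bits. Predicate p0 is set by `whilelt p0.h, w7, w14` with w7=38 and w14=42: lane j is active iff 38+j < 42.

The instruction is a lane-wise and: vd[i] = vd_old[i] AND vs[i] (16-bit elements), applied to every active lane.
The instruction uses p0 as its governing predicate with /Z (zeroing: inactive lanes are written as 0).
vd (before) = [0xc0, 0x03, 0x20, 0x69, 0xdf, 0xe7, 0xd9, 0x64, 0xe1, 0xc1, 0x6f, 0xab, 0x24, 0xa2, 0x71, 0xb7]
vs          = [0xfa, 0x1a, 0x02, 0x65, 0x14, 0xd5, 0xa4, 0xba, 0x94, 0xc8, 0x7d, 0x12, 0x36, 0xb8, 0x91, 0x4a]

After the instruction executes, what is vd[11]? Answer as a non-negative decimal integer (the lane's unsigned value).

vd[11] = 0

256-bit reg / 16-bit elem → 16 lanes
whilelt: lane j active iff 38+j < 42 → j < 4 → 4 active
[0] and(0xc0,0xfa) = 0xc0
[1] and(0x03,0x1a) = 0x02
[2] and(0x20,0x02) = 0x00
[3] and(0x69,0x65) = 0x61
[4] tail/zero = 0x00
[5] tail/zero = 0x00
[6] tail/zero = 0x00
[7] tail/zero = 0x00
[8] tail/zero = 0x00
[9] tail/zero = 0x00
[10] tail/zero = 0x00
[11] tail/zero = 0x00
[12] tail/zero = 0x00
[13] tail/zero = 0x00
[14] tail/zero = 0x00
[15] tail/zero = 0x00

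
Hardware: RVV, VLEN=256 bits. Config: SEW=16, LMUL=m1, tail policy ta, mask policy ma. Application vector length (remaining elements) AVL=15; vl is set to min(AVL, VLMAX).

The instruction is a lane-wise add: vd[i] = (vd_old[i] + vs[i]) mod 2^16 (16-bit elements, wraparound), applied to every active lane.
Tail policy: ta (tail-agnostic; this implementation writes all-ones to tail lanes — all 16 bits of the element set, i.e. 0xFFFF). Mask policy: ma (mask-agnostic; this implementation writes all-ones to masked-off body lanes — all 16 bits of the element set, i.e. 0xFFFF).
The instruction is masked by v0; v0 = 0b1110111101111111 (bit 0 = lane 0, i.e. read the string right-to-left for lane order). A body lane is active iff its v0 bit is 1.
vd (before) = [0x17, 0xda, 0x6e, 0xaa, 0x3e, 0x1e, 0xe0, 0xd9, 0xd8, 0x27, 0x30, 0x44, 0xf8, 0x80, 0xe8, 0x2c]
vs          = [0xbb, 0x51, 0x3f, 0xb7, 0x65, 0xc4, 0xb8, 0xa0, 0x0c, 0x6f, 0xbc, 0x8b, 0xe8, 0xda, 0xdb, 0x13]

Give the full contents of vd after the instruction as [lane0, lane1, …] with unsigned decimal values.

vd = [210, 299, 173, 353, 163, 226, 408, 65535, 228, 150, 236, 207, 65535, 346, 451, 65535]

lanes per group: 256·1/16 = 16
AVL=15 ≤ VLMAX=16, so vl = 15
lane  0: add(0x17,0xbb) ⇒ 0xd2
lane  1: add(0xda,0x51) ⇒ 0x12b
lane  2: add(0x6e,0x3f) ⇒ 0xad
lane  3: add(0xaa,0xb7) ⇒ 0x161
lane  4: add(0x3e,0x65) ⇒ 0xa3
lane  5: add(0x1e,0xc4) ⇒ 0xe2
lane  6: add(0xe0,0xb8) ⇒ 0x198
lane  7: mask-off/ones ⇒ 0xffff
lane  8: add(0xd8,0x0c) ⇒ 0xe4
lane  9: add(0x27,0x6f) ⇒ 0x96
lane 10: add(0x30,0xbc) ⇒ 0xec
lane 11: add(0x44,0x8b) ⇒ 0xcf
lane 12: mask-off/ones ⇒ 0xffff
lane 13: add(0x80,0xda) ⇒ 0x15a
lane 14: add(0xe8,0xdb) ⇒ 0x1c3
lane 15: tail/ones ⇒ 0xffff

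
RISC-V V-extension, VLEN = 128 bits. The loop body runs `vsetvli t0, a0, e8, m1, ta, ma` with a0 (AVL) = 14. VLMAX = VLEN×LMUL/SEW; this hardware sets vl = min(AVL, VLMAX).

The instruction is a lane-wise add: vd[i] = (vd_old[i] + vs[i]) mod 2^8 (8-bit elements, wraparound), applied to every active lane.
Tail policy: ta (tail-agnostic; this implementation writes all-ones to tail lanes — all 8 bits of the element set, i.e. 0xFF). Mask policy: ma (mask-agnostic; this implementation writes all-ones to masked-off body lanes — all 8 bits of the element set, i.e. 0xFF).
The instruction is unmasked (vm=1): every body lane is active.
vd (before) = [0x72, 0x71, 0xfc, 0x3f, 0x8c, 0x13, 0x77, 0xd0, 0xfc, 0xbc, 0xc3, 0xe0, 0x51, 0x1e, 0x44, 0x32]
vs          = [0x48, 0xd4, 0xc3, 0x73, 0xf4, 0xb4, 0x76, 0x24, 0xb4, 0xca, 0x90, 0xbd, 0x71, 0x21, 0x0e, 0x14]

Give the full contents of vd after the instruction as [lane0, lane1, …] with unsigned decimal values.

VLMAX = (128 × 1) / 8 = 16 lanes
vl ← min(14, 16) = 14
[0] add(0x72,0x48) = 0xba
[1] add(0x71,0xd4) = 0x45
[2] add(0xfc,0xc3) = 0xbf
[3] add(0x3f,0x73) = 0xb2
[4] add(0x8c,0xf4) = 0x80
[5] add(0x13,0xb4) = 0xc7
[6] add(0x77,0x76) = 0xed
[7] add(0xd0,0x24) = 0xf4
[8] add(0xfc,0xb4) = 0xb0
[9] add(0xbc,0xca) = 0x86
[10] add(0xc3,0x90) = 0x53
[11] add(0xe0,0xbd) = 0x9d
[12] add(0x51,0x71) = 0xc2
[13] add(0x1e,0x21) = 0x3f
[14] tail/ones = 0xff
[15] tail/ones = 0xff

vd = [186, 69, 191, 178, 128, 199, 237, 244, 176, 134, 83, 157, 194, 63, 255, 255]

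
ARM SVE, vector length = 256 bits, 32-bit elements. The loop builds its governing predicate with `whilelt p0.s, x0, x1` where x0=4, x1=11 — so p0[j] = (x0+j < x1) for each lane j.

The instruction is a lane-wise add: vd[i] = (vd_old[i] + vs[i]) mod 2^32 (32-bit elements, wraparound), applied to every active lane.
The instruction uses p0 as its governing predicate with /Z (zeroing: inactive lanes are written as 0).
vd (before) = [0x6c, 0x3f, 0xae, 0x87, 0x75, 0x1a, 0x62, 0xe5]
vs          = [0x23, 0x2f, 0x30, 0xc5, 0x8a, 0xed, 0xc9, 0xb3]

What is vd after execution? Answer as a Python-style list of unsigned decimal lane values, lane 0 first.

vd = [143, 110, 222, 332, 255, 263, 299, 0]

lane count: 256 div 32 = 8
p0[j] = (4+j < 11); true for j=0..6 → 7 lanes set
[0] add(0x6c,0x23) = 0x8f
[1] add(0x3f,0x2f) = 0x6e
[2] add(0xae,0x30) = 0xde
[3] add(0x87,0xc5) = 0x14c
[4] add(0x75,0x8a) = 0xff
[5] add(0x1a,0xed) = 0x107
[6] add(0x62,0xc9) = 0x12b
[7] tail/zero = 0x00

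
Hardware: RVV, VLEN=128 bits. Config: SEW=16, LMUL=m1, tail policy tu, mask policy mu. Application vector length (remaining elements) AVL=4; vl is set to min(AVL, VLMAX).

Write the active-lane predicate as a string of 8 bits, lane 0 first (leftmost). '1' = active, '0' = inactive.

predicate = 11110000

lanes per group: 128·1/16 = 8
vl ← min(4, 8) = 4
bits (lane 0 leftmost): 11110000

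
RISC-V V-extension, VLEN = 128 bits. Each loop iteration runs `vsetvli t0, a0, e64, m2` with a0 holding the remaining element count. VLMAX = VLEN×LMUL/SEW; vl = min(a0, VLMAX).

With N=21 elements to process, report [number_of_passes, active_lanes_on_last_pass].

lanes per group: 128·2/64 = 4
21 elements at 4/iter → 6 passes, remainder 1 on the last

[iterations, last_vl] = [6, 1]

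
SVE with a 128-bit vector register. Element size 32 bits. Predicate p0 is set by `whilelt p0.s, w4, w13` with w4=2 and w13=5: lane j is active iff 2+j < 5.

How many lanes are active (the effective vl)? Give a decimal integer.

128-bit reg / 32-bit elem → 4 lanes
p0[j] = (2+j < 5); true for j=0..2 → 3 lanes set

vl = 3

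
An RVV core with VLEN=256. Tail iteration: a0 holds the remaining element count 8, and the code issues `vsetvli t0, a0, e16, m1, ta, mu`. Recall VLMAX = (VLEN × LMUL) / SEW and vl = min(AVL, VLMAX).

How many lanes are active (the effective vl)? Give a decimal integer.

vl = 8

VLMAX = VLEN×LMUL/SEW = 256×1/16 = 16
AVL=8 ≤ VLMAX=16, so vl = 8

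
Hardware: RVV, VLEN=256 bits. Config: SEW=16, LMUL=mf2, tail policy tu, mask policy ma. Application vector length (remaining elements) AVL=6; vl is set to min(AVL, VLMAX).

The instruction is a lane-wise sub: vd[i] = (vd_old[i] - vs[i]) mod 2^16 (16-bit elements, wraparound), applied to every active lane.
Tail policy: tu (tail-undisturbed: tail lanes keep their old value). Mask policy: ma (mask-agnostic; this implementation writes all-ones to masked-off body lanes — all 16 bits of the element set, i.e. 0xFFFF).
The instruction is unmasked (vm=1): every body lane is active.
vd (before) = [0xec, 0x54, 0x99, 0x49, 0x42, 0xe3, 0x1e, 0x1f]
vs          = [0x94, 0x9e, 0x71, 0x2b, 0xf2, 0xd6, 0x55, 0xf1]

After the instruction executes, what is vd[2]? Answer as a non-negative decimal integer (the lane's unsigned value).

VLMAX = VLEN×LMUL/SEW = 256×1/2/16 = 8
vl ← min(6, 8) = 6
lane  0: sub(0xec,0x94) ⇒ 0x58
lane  1: sub(0x54,0x9e) ⇒ 0xffb6
lane  2: sub(0x99,0x71) ⇒ 0x28
lane  3: sub(0x49,0x2b) ⇒ 0x1e
lane  4: sub(0x42,0xf2) ⇒ 0xff50
lane  5: sub(0xe3,0xd6) ⇒ 0x0d
lane  6: tail/keep ⇒ 0x1e
lane  7: tail/keep ⇒ 0x1f

vd[2] = 40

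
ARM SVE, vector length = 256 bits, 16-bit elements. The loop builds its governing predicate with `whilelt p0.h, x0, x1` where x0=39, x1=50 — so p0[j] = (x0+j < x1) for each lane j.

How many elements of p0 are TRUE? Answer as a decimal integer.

vl = 11

256-bit reg / 16-bit elem → 16 lanes
whilelt: lane j active iff 39+j < 50 → j < 11 → 11 active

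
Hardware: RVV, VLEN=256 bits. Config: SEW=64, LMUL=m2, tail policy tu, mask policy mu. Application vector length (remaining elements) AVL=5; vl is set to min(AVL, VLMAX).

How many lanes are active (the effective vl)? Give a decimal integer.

VLMAX = (256 × 2) / 64 = 8 lanes
vl = min(AVL, VLMAX) = min(5, 8) = 5

vl = 5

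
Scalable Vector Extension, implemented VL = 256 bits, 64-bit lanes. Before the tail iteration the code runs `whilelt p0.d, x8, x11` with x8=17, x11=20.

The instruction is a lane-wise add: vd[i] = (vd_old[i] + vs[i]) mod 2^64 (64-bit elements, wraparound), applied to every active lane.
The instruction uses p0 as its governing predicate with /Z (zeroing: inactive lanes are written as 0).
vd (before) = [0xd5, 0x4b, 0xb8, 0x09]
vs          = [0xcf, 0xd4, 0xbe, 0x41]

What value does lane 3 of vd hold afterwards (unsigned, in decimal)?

register lanes = 256/64 = 4
p0[j] = (17+j < 20); true for j=0..2 → 3 lanes set
  i=0: add(0xd5,0xcf) → 420
  i=1: add(0x4b,0xd4) → 287
  i=2: add(0xb8,0xbe) → 374
  i=3: tail/zero → 0

vd[3] = 0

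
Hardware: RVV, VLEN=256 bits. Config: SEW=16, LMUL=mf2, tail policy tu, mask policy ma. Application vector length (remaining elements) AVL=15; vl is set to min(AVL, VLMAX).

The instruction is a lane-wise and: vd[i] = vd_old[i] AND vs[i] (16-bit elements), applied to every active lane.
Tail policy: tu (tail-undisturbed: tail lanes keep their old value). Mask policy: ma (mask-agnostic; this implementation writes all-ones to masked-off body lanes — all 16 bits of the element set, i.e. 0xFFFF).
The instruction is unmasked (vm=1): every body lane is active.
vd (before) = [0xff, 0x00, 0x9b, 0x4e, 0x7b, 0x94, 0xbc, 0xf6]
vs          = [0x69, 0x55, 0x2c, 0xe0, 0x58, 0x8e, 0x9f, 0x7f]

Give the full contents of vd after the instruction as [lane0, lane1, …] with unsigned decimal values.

vd = [105, 0, 8, 64, 88, 132, 156, 118]

VLMAX = (256 × 1/2) / 16 = 8 lanes
vl = min(AVL, VLMAX) = min(15, 8) = 8
[0] and(0xff,0x69) = 0x69
[1] and(0x00,0x55) = 0x00
[2] and(0x9b,0x2c) = 0x08
[3] and(0x4e,0xe0) = 0x40
[4] and(0x7b,0x58) = 0x58
[5] and(0x94,0x8e) = 0x84
[6] and(0xbc,0x9f) = 0x9c
[7] and(0xf6,0x7f) = 0x76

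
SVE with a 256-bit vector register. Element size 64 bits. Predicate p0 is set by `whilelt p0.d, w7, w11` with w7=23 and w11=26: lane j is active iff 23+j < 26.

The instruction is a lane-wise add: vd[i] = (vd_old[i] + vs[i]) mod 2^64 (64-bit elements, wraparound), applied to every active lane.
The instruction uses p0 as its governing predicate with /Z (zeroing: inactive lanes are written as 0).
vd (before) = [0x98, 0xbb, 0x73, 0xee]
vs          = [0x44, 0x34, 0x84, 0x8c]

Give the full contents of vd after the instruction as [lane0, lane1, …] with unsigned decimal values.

256-bit reg / 64-bit elem → 4 lanes
active while 23+j < 26, i.e. j ∈ [0,3) capped at 4 ⇒ 3
[0] add(0x98,0x44) = 0xdc
[1] add(0xbb,0x34) = 0xef
[2] add(0x73,0x84) = 0xf7
[3] tail/zero = 0x00

vd = [220, 239, 247, 0]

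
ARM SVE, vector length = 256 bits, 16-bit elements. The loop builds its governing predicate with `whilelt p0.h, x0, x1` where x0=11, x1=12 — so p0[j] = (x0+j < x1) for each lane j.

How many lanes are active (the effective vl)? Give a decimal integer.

256-bit reg / 16-bit elem → 16 lanes
p0[j] = (11+j < 12); true for j=0..0 → 1 lanes set

vl = 1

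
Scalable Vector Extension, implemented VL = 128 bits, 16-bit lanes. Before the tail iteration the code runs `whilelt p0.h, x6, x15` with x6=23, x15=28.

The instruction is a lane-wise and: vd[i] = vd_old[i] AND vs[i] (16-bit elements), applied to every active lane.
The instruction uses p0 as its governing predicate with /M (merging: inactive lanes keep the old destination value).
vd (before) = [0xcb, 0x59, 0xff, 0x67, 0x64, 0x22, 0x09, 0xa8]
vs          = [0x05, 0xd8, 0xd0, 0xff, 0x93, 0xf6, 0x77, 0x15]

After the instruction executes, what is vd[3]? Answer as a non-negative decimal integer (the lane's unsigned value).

vd[3] = 103

128-bit reg / 16-bit elem → 8 lanes
whilelt: lane j active iff 23+j < 28 → j < 5 → 5 active
[0] and(0xcb,0x05) = 0x01
[1] and(0x59,0xd8) = 0x58
[2] and(0xff,0xd0) = 0xd0
[3] and(0x67,0xff) = 0x67
[4] and(0x64,0x93) = 0x00
[5] tail/keep = 0x22
[6] tail/keep = 0x09
[7] tail/keep = 0xa8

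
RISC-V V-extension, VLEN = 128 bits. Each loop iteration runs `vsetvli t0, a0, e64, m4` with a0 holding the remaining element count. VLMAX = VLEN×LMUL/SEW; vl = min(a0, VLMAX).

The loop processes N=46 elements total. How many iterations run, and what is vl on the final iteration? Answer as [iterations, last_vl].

[iterations, last_vl] = [6, 6]

VLMAX = VLEN×LMUL/SEW = 128×4/64 = 8
46 elements at 8/iter → 6 passes, remainder 6 on the last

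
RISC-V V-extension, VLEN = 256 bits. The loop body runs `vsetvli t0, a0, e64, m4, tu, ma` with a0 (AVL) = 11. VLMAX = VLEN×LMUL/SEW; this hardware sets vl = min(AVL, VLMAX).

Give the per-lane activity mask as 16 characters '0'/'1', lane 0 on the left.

VLMAX = (256 × 4) / 64 = 16 lanes
AVL=11 ≤ VLMAX=16, so vl = 11
bits (lane 0 leftmost): 1111111111100000

predicate = 1111111111100000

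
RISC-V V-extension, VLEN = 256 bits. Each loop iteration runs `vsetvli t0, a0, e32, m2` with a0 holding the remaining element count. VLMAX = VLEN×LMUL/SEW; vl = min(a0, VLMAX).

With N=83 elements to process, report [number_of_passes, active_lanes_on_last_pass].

[iterations, last_vl] = [6, 3]

VLMAX = (256 × 2) / 32 = 16 lanes
83 elements at 16/iter → 6 passes, remainder 3 on the last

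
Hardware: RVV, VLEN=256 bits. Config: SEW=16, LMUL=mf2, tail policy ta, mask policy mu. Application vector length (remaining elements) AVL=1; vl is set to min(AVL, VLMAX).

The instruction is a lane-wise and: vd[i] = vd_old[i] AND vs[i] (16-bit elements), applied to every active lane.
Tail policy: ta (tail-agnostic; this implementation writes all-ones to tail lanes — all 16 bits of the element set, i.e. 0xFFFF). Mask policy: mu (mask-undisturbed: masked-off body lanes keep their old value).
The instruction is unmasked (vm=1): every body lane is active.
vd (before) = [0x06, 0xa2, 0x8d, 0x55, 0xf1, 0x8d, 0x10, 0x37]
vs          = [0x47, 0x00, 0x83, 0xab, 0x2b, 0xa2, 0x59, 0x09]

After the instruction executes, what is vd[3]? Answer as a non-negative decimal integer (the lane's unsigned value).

vd[3] = 65535

lanes per group: 256·1/2/16 = 8
AVL=1 ≤ VLMAX=8, so vl = 1
lane  0: and(0x06,0x47) ⇒ 0x06
lane  1: tail/ones ⇒ 0xffff
lane  2: tail/ones ⇒ 0xffff
lane  3: tail/ones ⇒ 0xffff
lane  4: tail/ones ⇒ 0xffff
lane  5: tail/ones ⇒ 0xffff
lane  6: tail/ones ⇒ 0xffff
lane  7: tail/ones ⇒ 0xffff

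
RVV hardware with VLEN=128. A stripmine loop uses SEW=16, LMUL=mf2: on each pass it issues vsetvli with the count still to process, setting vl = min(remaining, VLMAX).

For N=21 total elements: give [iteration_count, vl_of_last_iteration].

[iterations, last_vl] = [6, 1]

lanes per group: 128·1/2/16 = 4
N=21: ⌈21/4⌉ = 6 iters; last vl = 21 − 5×4 = 1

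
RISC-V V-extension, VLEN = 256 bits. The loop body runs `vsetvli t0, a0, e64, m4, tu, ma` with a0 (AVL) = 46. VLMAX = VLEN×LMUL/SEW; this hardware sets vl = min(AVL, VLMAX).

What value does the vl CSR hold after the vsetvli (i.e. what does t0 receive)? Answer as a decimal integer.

VLMAX = (256 × 4) / 64 = 16 lanes
vl ← min(46, 16) = 16

vl = 16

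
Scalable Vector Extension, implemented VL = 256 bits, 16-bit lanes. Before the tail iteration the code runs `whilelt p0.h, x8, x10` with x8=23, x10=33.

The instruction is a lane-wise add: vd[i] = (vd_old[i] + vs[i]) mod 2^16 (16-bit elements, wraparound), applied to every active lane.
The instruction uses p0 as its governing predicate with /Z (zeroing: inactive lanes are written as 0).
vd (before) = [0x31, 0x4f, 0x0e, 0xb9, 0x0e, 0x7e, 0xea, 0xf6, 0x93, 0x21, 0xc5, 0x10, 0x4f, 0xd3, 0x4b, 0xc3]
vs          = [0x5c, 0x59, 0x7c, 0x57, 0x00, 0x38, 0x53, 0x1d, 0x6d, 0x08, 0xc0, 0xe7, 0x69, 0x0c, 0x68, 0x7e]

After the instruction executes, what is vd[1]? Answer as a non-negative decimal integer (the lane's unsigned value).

vd[1] = 168

lane count: 256 div 16 = 16
whilelt: lane j active iff 23+j < 33 → j < 10 → 10 active
lane  0: add(0x31,0x5c) ⇒ 0x8d
lane  1: add(0x4f,0x59) ⇒ 0xa8
lane  2: add(0x0e,0x7c) ⇒ 0x8a
lane  3: add(0xb9,0x57) ⇒ 0x110
lane  4: add(0x0e,0x00) ⇒ 0x0e
lane  5: add(0x7e,0x38) ⇒ 0xb6
lane  6: add(0xea,0x53) ⇒ 0x13d
lane  7: add(0xf6,0x1d) ⇒ 0x113
lane  8: add(0x93,0x6d) ⇒ 0x100
lane  9: add(0x21,0x08) ⇒ 0x29
lane 10: tail/zero ⇒ 0x00
lane 11: tail/zero ⇒ 0x00
lane 12: tail/zero ⇒ 0x00
lane 13: tail/zero ⇒ 0x00
lane 14: tail/zero ⇒ 0x00
lane 15: tail/zero ⇒ 0x00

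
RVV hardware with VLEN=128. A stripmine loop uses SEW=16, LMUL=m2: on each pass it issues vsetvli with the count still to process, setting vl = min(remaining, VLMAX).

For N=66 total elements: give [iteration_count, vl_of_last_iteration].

VLMAX = VLEN×LMUL/SEW = 128×2/16 = 16
iterations = ceil(66/16) = 5; final-pass vl = 2

[iterations, last_vl] = [5, 2]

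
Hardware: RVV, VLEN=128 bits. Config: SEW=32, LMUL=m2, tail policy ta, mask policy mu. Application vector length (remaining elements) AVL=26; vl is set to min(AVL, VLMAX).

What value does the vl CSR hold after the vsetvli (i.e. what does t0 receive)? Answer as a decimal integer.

VLMAX = VLEN×LMUL/SEW = 128×2/32 = 8
AVL=26 > VLMAX=8, so vl = 8

vl = 8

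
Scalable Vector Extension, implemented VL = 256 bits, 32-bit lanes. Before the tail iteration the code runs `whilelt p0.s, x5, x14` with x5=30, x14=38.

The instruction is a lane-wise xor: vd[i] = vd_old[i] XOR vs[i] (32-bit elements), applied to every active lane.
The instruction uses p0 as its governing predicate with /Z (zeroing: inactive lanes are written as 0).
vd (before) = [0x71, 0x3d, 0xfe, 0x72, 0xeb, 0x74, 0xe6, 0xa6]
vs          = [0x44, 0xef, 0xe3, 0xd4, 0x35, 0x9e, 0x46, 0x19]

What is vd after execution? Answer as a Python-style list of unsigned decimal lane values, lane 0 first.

vd = [53, 210, 29, 166, 222, 234, 160, 191]

lane count: 256 div 32 = 8
p0[j] = (30+j < 38); true for j=0..7 → 8 lanes set
lane  0: xor(0x71,0x44) ⇒ 0x35
lane  1: xor(0x3d,0xef) ⇒ 0xd2
lane  2: xor(0xfe,0xe3) ⇒ 0x1d
lane  3: xor(0x72,0xd4) ⇒ 0xa6
lane  4: xor(0xeb,0x35) ⇒ 0xde
lane  5: xor(0x74,0x9e) ⇒ 0xea
lane  6: xor(0xe6,0x46) ⇒ 0xa0
lane  7: xor(0xa6,0x19) ⇒ 0xbf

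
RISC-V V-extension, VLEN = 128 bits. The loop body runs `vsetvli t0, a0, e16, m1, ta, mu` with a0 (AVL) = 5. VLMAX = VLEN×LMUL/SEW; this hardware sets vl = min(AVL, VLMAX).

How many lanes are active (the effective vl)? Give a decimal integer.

vl = 5

VLMAX = VLEN×LMUL/SEW = 128×1/16 = 8
vl ← min(5, 8) = 5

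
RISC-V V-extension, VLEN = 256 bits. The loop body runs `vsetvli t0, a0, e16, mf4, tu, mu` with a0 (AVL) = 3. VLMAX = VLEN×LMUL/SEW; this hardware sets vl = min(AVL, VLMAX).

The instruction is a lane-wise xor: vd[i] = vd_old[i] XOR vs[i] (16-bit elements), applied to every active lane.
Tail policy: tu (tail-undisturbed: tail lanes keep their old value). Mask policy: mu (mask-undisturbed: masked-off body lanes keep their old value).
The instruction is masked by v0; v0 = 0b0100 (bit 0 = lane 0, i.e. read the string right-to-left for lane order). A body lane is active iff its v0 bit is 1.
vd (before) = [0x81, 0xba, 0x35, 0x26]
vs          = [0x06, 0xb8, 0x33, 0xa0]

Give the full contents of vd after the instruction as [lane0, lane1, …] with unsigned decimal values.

vd = [129, 186, 6, 38]

VLMAX = (256 × 1/4) / 16 = 4 lanes
AVL=3 ≤ VLMAX=4, so vl = 3
vd[0] mask-off/keep -> 0x81
vd[1] mask-off/keep -> 0xba
vd[2] xor(0x35,0x33) -> 0x06
vd[3] tail/keep -> 0x26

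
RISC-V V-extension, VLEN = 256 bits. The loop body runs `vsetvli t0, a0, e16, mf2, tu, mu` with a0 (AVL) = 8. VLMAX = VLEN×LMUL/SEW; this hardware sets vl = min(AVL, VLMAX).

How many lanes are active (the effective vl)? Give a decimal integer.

VLMAX = (256 × 1/2) / 16 = 8 lanes
AVL=8 ≤ VLMAX=8, so vl = 8

vl = 8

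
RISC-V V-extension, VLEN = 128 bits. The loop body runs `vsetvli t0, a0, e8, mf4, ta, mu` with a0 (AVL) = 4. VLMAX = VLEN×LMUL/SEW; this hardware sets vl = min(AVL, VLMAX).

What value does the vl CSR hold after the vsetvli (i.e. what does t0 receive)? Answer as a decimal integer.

lanes per group: 128·1/4/8 = 4
AVL=4 ≤ VLMAX=4, so vl = 4

vl = 4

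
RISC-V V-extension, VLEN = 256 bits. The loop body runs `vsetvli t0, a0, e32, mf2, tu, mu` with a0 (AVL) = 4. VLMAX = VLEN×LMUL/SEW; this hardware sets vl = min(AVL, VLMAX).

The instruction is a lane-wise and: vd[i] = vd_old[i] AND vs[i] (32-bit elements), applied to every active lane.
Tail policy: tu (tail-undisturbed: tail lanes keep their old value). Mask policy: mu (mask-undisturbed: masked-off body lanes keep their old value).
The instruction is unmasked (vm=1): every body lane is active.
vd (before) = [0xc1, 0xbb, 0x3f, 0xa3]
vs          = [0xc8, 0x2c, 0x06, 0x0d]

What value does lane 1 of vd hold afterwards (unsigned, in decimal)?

lanes per group: 256·1/2/32 = 4
vl ← min(4, 4) = 4
vd[0] and(0xc1,0xc8) -> 0xc0
vd[1] and(0xbb,0x2c) -> 0x28
vd[2] and(0x3f,0x06) -> 0x06
vd[3] and(0xa3,0x0d) -> 0x01

vd[1] = 40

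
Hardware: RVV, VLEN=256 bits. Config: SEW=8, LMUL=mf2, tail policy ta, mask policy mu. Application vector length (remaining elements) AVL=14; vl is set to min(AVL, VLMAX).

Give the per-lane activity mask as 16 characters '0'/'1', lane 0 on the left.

predicate = 1111111111111100

VLMAX = VLEN×LMUL/SEW = 256×1/2/8 = 16
vl ← min(14, 16) = 14
bits (lane 0 leftmost): 1111111111111100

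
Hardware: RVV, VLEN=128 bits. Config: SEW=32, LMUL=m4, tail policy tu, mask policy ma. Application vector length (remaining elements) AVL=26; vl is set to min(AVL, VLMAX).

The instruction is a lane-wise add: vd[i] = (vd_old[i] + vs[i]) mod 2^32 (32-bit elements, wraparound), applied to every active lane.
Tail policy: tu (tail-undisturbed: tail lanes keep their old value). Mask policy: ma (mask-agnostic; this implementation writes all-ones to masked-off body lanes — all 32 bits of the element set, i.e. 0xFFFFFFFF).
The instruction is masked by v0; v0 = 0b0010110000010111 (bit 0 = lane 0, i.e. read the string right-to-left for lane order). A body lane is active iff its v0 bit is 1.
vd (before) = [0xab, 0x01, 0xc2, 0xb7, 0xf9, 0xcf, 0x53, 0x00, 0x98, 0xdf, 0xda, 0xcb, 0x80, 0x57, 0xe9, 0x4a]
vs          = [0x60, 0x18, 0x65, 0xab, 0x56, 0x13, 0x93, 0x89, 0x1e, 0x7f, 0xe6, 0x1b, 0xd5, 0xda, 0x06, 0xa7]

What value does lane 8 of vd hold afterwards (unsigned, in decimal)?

vd[8] = 4294967295

VLMAX = VLEN×LMUL/SEW = 128×4/32 = 16
vl = min(AVL, VLMAX) = min(26, 16) = 16
lane  0: add(0xab,0x60) ⇒ 0x10b
lane  1: add(0x01,0x18) ⇒ 0x19
lane  2: add(0xc2,0x65) ⇒ 0x127
lane  3: mask-off/ones ⇒ 0xffffffff
lane  4: add(0xf9,0x56) ⇒ 0x14f
lane  5: mask-off/ones ⇒ 0xffffffff
lane  6: mask-off/ones ⇒ 0xffffffff
lane  7: mask-off/ones ⇒ 0xffffffff
lane  8: mask-off/ones ⇒ 0xffffffff
lane  9: mask-off/ones ⇒ 0xffffffff
lane 10: add(0xda,0xe6) ⇒ 0x1c0
lane 11: add(0xcb,0x1b) ⇒ 0xe6
lane 12: mask-off/ones ⇒ 0xffffffff
lane 13: add(0x57,0xda) ⇒ 0x131
lane 14: mask-off/ones ⇒ 0xffffffff
lane 15: mask-off/ones ⇒ 0xffffffff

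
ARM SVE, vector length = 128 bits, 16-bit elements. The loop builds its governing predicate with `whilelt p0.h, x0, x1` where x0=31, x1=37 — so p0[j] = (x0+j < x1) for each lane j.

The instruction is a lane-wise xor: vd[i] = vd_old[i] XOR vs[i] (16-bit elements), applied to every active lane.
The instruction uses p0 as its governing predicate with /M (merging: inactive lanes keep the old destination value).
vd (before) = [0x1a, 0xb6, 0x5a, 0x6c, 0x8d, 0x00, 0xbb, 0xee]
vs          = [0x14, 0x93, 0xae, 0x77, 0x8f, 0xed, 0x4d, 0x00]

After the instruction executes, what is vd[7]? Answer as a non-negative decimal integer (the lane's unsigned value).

vd[7] = 238

128-bit reg / 16-bit elem → 8 lanes
active while 31+j < 37, i.e. j ∈ [0,6) capped at 8 ⇒ 6
lane  0: xor(0x1a,0x14) ⇒ 0x0e
lane  1: xor(0xb6,0x93) ⇒ 0x25
lane  2: xor(0x5a,0xae) ⇒ 0xf4
lane  3: xor(0x6c,0x77) ⇒ 0x1b
lane  4: xor(0x8d,0x8f) ⇒ 0x02
lane  5: xor(0x00,0xed) ⇒ 0xed
lane  6: tail/keep ⇒ 0xbb
lane  7: tail/keep ⇒ 0xee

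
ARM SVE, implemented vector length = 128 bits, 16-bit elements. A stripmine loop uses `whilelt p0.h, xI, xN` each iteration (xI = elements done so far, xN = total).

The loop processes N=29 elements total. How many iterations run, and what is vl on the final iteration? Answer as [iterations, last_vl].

[iterations, last_vl] = [4, 5]

register lanes = 128/16 = 8
29 elements at 8/iter → 4 passes, remainder 5 on the last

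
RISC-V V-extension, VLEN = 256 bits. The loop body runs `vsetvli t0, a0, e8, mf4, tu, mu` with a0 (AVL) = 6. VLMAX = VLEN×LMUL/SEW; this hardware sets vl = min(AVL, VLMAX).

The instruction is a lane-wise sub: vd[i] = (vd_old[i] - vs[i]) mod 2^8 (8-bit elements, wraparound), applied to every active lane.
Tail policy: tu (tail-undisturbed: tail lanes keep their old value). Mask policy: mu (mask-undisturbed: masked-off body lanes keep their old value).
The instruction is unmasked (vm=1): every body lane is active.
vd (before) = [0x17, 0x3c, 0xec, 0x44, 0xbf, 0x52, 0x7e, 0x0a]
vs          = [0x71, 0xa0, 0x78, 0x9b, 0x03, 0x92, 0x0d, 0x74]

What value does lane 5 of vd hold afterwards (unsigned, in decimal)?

lanes per group: 256·1/4/8 = 8
vl ← min(6, 8) = 6
lane  0: sub(0x17,0x71) ⇒ 0xa6
lane  1: sub(0x3c,0xa0) ⇒ 0x9c
lane  2: sub(0xec,0x78) ⇒ 0x74
lane  3: sub(0x44,0x9b) ⇒ 0xa9
lane  4: sub(0xbf,0x03) ⇒ 0xbc
lane  5: sub(0x52,0x92) ⇒ 0xc0
lane  6: tail/keep ⇒ 0x7e
lane  7: tail/keep ⇒ 0x0a

vd[5] = 192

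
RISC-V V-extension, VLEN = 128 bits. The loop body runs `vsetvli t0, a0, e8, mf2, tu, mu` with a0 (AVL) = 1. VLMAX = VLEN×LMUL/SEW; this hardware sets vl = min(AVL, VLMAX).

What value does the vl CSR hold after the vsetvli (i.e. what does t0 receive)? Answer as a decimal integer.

vl = 1

lanes per group: 128·1/2/8 = 8
vl = min(AVL, VLMAX) = min(1, 8) = 1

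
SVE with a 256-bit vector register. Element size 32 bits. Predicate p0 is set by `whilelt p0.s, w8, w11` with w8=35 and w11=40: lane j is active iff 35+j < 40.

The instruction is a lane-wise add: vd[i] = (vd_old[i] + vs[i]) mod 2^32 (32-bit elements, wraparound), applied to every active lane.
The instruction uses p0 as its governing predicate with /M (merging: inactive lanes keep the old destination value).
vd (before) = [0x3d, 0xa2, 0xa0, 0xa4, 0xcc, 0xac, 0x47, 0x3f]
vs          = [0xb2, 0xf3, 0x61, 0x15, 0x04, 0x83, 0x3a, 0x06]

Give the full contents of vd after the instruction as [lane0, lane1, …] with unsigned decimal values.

256-bit reg / 32-bit elem → 8 lanes
whilelt: lane j active iff 35+j < 40 → j < 5 → 5 active
[0] add(0x3d,0xb2) = 0xef
[1] add(0xa2,0xf3) = 0x195
[2] add(0xa0,0x61) = 0x101
[3] add(0xa4,0x15) = 0xb9
[4] add(0xcc,0x04) = 0xd0
[5] tail/keep = 0xac
[6] tail/keep = 0x47
[7] tail/keep = 0x3f

vd = [239, 405, 257, 185, 208, 172, 71, 63]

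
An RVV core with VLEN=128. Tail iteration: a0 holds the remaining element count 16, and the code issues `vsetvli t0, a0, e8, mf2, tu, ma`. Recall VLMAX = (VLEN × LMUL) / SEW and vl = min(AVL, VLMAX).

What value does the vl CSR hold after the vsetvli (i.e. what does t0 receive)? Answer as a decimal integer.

vl = 8

VLMAX = VLEN×LMUL/SEW = 128×1/2/8 = 8
vl ← min(16, 8) = 8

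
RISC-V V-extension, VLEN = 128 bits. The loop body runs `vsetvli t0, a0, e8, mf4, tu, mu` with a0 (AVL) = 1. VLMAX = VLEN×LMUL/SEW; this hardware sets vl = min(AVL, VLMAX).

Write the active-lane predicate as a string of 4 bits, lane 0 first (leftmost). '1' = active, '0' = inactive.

VLMAX = (128 × 1/4) / 8 = 4 lanes
AVL=1 ≤ VLMAX=4, so vl = 1
bits (lane 0 leftmost): 1000

predicate = 1000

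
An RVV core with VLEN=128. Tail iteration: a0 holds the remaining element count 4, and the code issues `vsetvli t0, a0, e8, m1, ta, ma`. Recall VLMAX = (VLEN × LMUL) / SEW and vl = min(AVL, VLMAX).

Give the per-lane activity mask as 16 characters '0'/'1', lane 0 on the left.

VLMAX = (128 × 1) / 8 = 16 lanes
vl = min(AVL, VLMAX) = min(4, 16) = 4
bits (lane 0 leftmost): 1111000000000000

predicate = 1111000000000000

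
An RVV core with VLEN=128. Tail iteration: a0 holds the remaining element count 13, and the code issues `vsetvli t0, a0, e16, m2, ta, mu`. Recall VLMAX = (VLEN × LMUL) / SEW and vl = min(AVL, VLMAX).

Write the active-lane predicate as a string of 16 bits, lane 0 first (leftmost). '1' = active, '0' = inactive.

VLMAX = (128 × 2) / 16 = 16 lanes
vl ← min(13, 16) = 13
bits (lane 0 leftmost): 1111111111111000

predicate = 1111111111111000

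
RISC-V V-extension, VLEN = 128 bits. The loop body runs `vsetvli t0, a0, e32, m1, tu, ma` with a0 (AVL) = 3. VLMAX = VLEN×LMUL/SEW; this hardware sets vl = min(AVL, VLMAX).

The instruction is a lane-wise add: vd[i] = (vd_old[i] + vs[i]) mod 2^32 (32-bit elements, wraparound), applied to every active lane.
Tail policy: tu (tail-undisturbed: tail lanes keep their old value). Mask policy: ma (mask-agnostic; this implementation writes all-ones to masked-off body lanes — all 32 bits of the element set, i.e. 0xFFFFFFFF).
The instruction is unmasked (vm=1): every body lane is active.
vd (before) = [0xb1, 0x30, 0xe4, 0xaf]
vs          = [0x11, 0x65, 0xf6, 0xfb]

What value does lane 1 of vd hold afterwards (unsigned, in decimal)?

vd[1] = 149

lanes per group: 128·1/32 = 4
vl ← min(3, 4) = 3
[0] add(0xb1,0x11) = 0xc2
[1] add(0x30,0x65) = 0x95
[2] add(0xe4,0xf6) = 0x1da
[3] tail/keep = 0xaf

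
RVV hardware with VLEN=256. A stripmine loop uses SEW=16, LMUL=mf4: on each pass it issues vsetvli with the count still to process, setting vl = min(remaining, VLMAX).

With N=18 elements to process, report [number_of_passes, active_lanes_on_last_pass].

lanes per group: 256·1/4/16 = 4
18 elements at 4/iter → 5 passes, remainder 2 on the last

[iterations, last_vl] = [5, 2]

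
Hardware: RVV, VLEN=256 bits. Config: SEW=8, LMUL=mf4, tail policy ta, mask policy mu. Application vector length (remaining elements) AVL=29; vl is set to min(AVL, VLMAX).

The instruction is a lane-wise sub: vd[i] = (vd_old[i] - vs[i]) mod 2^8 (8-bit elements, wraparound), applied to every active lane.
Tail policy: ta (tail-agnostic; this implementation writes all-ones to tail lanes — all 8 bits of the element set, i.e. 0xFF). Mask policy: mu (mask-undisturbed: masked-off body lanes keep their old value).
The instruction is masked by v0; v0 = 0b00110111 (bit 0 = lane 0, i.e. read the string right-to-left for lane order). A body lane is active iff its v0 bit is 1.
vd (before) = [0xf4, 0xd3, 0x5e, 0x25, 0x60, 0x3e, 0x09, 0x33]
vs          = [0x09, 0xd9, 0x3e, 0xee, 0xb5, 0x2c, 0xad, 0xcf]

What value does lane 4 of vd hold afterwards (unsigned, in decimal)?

VLMAX = (256 × 1/4) / 8 = 8 lanes
vl ← min(29, 8) = 8
lane  0: sub(0xf4,0x09) ⇒ 0xeb
lane  1: sub(0xd3,0xd9) ⇒ 0xfa
lane  2: sub(0x5e,0x3e) ⇒ 0x20
lane  3: mask-off/keep ⇒ 0x25
lane  4: sub(0x60,0xb5) ⇒ 0xab
lane  5: sub(0x3e,0x2c) ⇒ 0x12
lane  6: mask-off/keep ⇒ 0x09
lane  7: mask-off/keep ⇒ 0x33

vd[4] = 171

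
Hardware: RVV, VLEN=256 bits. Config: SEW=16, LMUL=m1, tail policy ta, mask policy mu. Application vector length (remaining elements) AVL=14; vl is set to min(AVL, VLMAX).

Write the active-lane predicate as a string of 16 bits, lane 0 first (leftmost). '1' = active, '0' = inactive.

lanes per group: 256·1/16 = 16
vl ← min(14, 16) = 14
bits (lane 0 leftmost): 1111111111111100

predicate = 1111111111111100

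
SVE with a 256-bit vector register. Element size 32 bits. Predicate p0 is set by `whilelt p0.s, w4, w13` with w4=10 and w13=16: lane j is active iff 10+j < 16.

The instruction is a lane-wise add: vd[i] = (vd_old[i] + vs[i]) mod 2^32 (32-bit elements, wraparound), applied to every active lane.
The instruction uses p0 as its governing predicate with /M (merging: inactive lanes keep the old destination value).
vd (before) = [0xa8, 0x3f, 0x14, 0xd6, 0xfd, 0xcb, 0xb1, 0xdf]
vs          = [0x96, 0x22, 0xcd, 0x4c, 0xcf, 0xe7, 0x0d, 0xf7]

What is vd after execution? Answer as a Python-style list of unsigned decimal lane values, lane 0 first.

256-bit reg / 32-bit elem → 8 lanes
p0[j] = (10+j < 16); true for j=0..5 → 6 lanes set
  i=0: add(0xa8,0x96) → 318
  i=1: add(0x3f,0x22) → 97
  i=2: add(0x14,0xcd) → 225
  i=3: add(0xd6,0x4c) → 290
  i=4: add(0xfd,0xcf) → 460
  i=5: add(0xcb,0xe7) → 434
  i=6: tail/keep → 177
  i=7: tail/keep → 223

vd = [318, 97, 225, 290, 460, 434, 177, 223]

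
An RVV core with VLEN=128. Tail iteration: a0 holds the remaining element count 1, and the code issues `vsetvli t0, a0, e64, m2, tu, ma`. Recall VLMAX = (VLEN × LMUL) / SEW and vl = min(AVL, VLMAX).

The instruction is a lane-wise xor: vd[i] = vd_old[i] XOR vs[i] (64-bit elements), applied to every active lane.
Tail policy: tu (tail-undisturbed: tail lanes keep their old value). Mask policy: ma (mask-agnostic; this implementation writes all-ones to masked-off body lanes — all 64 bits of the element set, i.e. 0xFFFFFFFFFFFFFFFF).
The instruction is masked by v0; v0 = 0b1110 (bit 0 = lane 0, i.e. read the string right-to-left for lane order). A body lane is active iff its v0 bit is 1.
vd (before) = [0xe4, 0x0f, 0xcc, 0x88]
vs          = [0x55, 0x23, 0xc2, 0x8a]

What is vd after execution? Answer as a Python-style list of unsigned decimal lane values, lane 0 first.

lanes per group: 128·2/64 = 4
vl ← min(1, 4) = 1
[0] mask-off/ones = 0xffffffffffffffff
[1] tail/keep = 0x0f
[2] tail/keep = 0xcc
[3] tail/keep = 0x88

vd = [18446744073709551615, 15, 204, 136]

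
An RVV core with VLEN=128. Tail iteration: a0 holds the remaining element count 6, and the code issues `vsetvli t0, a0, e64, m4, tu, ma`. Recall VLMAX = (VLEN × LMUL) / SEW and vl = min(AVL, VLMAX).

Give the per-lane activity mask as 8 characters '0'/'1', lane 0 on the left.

lanes per group: 128·4/64 = 8
vl ← min(6, 8) = 6
bits (lane 0 leftmost): 11111100

predicate = 11111100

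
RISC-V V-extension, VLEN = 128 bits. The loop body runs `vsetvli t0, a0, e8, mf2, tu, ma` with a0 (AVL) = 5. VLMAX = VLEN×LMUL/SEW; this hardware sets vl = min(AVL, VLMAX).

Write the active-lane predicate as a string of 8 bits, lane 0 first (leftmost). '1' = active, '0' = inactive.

predicate = 11111000

lanes per group: 128·1/2/8 = 8
vl = min(AVL, VLMAX) = min(5, 8) = 5
bits (lane 0 leftmost): 11111000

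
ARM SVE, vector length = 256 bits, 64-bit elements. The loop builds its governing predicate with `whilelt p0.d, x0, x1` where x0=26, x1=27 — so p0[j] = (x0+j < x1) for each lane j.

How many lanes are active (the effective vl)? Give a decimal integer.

vl = 1

register lanes = 256/64 = 4
p0[j] = (26+j < 27); true for j=0..0 → 1 lanes set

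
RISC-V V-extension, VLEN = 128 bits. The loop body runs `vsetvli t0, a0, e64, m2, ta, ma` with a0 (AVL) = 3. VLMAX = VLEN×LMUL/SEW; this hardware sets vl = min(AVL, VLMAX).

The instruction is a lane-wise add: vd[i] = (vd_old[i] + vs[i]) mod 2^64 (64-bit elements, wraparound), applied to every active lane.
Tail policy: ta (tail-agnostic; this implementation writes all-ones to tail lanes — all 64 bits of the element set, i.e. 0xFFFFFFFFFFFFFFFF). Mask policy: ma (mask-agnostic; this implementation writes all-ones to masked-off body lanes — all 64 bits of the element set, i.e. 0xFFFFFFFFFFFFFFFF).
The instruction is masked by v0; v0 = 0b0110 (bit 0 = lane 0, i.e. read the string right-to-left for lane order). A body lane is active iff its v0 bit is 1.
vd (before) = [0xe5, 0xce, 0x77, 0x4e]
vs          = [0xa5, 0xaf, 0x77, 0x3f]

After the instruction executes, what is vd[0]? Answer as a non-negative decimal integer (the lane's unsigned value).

vd[0] = 18446744073709551615

VLMAX = (128 × 2) / 64 = 4 lanes
vl = min(AVL, VLMAX) = min(3, 4) = 3
lane  0: mask-off/ones ⇒ 0xffffffffffffffff
lane  1: add(0xce,0xaf) ⇒ 0x17d
lane  2: add(0x77,0x77) ⇒ 0xee
lane  3: tail/ones ⇒ 0xffffffffffffffff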